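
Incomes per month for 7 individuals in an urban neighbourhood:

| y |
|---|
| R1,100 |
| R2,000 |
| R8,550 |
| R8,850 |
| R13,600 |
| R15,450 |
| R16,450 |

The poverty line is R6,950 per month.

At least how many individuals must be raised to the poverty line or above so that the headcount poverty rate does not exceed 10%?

2

Currently q = 2 of N = 7 are below the line (H = 0.286).
A headcount ratio of at most 10% allows at most ⌊0.10 × 7⌋ = 0 poor individuals.
So at least 2 − 0 = 2 must be lifted.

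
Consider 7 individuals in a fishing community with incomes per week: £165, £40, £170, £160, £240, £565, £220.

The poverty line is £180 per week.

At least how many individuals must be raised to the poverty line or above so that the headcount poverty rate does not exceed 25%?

3

4 of the 7 individuals are poor, so H = 4/7 = 0.571.
A headcount ratio of at most 25% allows at most ⌊0.25 × 7⌋ = 1 poor individuals.
So at least 4 − 1 = 3 must be lifted.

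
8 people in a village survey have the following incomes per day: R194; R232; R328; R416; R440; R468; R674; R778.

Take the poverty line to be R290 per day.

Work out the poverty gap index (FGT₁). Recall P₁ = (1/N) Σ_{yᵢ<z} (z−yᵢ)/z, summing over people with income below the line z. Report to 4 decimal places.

Incomes under z: R194, R232 (q = 2 of N = 8).
Gap ratios (z−y)/z: (290−194)/290 = 0.3310; (290−232)/290 = 0.2000.
Σ = 0.531034. Dividing by the full population N = 8 gives P₁ = 0.0664.

0.0664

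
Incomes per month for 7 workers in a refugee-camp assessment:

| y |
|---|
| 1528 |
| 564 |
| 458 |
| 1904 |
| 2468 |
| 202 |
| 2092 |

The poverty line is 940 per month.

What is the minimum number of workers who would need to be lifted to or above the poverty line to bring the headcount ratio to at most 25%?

Currently q = 3 of N = 7 are below the line (H = 0.429).
A headcount ratio of at most 25% allows at most ⌊0.25 × 7⌋ = 1 poor workers.
So at least 3 − 1 = 2 must be lifted.

2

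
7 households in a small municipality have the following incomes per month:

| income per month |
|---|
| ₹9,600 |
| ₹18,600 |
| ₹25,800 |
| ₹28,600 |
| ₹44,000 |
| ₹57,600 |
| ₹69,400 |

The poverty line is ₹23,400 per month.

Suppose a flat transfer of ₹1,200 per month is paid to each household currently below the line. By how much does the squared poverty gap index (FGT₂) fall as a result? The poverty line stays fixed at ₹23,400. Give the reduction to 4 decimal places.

Before: below the line — ₹9,600, ₹18,600; squared poverty gap index (FGT₂) = 0.055696.
After the ₹1,200 transfer: below the line — ₹10,800, ₹19,800; squared poverty gap index (FGT₂) = 0.044801.
Reduction = 0.055696 − 0.044801 = 0.0109.

0.0109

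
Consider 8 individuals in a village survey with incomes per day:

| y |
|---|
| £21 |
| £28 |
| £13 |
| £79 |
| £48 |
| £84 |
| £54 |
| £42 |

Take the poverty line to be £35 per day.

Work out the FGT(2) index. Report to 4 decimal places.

Poor units: £13, £21, £28 (q = 3 of N = 8).
Relative gaps: (35−13)/35 = 0.6286; (35−21)/35 = 0.4000; (35−28)/35 = 0.2000.
Squared: 0.3951; 0.1600; 0.0400.
Sum = 0.595102; P₂ = 0.595102 / 8 = 0.0744.

0.0744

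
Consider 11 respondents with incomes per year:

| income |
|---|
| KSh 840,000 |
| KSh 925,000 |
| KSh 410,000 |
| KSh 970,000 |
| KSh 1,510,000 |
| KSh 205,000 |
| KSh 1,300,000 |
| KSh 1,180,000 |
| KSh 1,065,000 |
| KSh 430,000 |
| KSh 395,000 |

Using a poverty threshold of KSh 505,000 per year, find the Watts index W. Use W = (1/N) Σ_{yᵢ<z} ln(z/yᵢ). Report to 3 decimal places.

0.138

Incomes under z: KSh 205,000, KSh 395,000, KSh 410,000, KSh 430,000 (q = 4 of N = 11).
ln(z/y) terms: ln(505000/205000) = 0.9015; ln(505000/395000) = 0.2457; ln(505000/410000) = 0.2084; ln(505000/430000) = 0.1608.
W = 1.516396 / 11 = 0.138.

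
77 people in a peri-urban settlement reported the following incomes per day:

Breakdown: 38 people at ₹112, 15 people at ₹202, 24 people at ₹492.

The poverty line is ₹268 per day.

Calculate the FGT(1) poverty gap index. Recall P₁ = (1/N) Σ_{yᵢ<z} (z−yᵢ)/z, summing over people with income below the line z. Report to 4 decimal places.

0.3352

Poor units: 38×₹112, 15×₹202 (q = 53 of N = 77).
Shortfall ratios: (268−112)/268 = 0.5821 (×38); (268−202)/268 = 0.2463 (×15).
Sum of shortfalls = 25.813433; P₁ averages over all N: 25.813433 / 77 = 0.3352.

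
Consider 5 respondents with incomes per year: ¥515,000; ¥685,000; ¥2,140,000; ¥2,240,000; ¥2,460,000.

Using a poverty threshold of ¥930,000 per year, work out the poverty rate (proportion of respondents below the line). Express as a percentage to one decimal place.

40.0%

2 of the 5 respondents have income below ¥930,000.
H = 2/5 = 40.0%.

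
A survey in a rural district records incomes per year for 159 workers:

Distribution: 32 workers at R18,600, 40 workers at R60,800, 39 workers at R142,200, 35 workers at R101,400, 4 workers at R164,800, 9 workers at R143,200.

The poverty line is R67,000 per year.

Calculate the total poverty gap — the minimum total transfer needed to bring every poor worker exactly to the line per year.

Incomes under z: 32×R18,600, 40×R60,800 (q = 72 of N = 159).
Individual gaps: 32×(67000−18600) = 1548800; 40×(67000−60800) = 248000.
Aggregate gap = R1,796,800.

R1,796,800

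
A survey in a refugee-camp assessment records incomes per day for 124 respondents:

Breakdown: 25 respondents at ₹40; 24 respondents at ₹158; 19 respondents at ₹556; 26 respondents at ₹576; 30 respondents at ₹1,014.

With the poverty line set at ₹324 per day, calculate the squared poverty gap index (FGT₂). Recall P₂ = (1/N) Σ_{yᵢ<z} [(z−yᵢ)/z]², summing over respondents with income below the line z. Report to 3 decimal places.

Poor units: 25×₹40, 24×₹158 (q = 49 of N = 124).
Normalized shortfalls: (324−40)/324 = 0.8765 (×25); (324−158)/324 = 0.5123 (×24).
Squared: 0.7683 (×25); 0.2625 (×24).
Sum = 25.508154; P₂ = 25.508154 / 124 = 0.206.

0.206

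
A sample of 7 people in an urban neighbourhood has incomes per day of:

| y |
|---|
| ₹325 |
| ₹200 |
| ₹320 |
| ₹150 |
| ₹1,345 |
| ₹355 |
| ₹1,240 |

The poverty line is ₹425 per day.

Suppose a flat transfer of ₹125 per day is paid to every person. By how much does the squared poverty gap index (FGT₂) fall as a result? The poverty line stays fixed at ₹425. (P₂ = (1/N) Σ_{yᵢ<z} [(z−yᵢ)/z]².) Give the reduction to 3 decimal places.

Before: below the line — ₹150, ₹200, ₹320, ₹325, ₹355; squared poverty gap index (FGT₂) = 0.12036.
After the ₹125 transfer: below the line — ₹275, ₹325; squared poverty gap index (FGT₂) = 0.02570.
Reduction = 0.12036 − 0.02570 = 0.095.

0.095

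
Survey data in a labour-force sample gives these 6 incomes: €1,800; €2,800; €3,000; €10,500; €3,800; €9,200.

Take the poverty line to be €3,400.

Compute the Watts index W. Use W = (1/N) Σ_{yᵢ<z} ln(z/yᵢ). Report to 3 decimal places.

Poor units: €1,800, €2,800, €3,000 (q = 3 of N = 6).
Log shortfalls: ln(3400/1800) = 0.6360; ln(3400/2800) = 0.1942; ln(3400/3000) = 0.1252.
W = 0.955308 / 6 = 0.159.

0.159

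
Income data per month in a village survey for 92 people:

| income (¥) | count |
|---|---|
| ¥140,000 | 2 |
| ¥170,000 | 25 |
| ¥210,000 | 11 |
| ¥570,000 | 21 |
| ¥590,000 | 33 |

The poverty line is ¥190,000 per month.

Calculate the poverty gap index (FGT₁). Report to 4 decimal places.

0.0343

Below z: 2×¥140,000, 25×¥170,000 (q = 27 of N = 92).
Shortfall ratios: (190000−140000)/190000 = 0.2632 (×2); (190000−170000)/190000 = 0.1053 (×25).
Σ = 3.157895. Dividing by the full population N = 92 gives P₁ = 0.0343.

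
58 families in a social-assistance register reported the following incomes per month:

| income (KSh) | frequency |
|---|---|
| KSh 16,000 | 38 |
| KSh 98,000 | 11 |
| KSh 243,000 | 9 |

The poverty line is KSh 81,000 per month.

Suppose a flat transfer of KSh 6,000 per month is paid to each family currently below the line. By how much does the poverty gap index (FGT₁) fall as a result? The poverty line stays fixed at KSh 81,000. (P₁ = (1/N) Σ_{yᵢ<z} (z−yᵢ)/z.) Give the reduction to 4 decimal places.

0.0485

Before: below the line — 38×KSh 16,000; poverty gap index (FGT₁) = 0.525756.
After the KSh 6,000 transfer: below the line — 38×KSh 22,000; poverty gap index (FGT₁) = 0.477224.
Reduction = 0.525756 − 0.477224 = 0.0485.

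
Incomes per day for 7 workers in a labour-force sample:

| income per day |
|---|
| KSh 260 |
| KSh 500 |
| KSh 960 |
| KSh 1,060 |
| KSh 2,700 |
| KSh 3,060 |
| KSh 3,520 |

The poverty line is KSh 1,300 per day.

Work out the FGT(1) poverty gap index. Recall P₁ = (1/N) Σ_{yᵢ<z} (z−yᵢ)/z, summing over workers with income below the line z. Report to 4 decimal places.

0.2659

Incomes under z: KSh 260, KSh 500, KSh 960, KSh 1,060 (q = 4 of N = 7).
Relative gaps: (1300−260)/1300 = 0.8000; (1300−500)/1300 = 0.6154; (1300−960)/1300 = 0.2615; (1300−1060)/1300 = 0.1846.
Σ = 1.861538. Dividing by the full population N = 7 gives P₁ = 0.2659.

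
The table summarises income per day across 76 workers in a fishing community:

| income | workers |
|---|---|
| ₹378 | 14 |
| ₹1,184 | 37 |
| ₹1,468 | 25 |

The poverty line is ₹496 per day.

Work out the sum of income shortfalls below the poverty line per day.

₹1,652

Below z: 14×₹378 (q = 14 of N = 76).
Individual gaps: 14×(496−378) = 1652.
Aggregate gap = ₹1,652.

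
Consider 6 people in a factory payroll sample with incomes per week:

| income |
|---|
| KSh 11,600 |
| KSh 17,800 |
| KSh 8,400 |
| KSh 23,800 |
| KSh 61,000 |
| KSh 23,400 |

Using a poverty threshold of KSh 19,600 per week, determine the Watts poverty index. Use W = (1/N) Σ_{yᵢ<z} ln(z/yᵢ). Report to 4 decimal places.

Incomes under z: KSh 8,400, KSh 11,600, KSh 17,800 (q = 3 of N = 6).
Log gaps: ln(19600/8400) = 0.8473; ln(19600/11600) = 0.5245; ln(19600/17800) = 0.0963.
W = 1.468153 / 6 = 0.2447.

0.2447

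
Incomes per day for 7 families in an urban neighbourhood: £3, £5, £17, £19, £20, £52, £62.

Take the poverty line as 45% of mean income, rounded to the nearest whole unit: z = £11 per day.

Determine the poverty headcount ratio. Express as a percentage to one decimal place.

28.6%

2 of the 7 families have income below £11.
H = 2/7 = 28.6%.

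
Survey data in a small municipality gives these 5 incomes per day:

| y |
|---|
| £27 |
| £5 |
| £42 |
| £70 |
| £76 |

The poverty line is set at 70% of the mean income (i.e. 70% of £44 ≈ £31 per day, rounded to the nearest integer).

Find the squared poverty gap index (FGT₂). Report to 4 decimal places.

Below the line: £5, £27 (q = 2 of N = 5).
Gap ratios (z−y)/z: (31−5)/31 = 0.8387; (31−27)/31 = 0.1290.
Squared: 0.7034; 0.0166.
Sum = 0.720083; P₂ = 0.720083 / 5 = 0.1440.

0.1440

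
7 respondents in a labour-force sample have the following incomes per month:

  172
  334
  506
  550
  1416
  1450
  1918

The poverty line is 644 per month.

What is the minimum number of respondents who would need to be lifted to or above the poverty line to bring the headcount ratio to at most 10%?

4 of the 7 respondents are poor, so H = 4/7 = 0.571.
A headcount ratio of at most 10% allows at most ⌊0.10 × 7⌋ = 0 poor respondents.
So at least 4 − 0 = 4 must be lifted.

4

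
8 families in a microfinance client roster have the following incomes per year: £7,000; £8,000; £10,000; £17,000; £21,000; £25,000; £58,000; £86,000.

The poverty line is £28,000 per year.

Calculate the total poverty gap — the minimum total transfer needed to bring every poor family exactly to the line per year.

£80,000

Incomes under z: £7,000, £8,000, £10,000, £17,000, £21,000, £25,000 (q = 6 of N = 8).
Individual gaps: 28000−7000 = 21000; 28000−8000 = 20000; 28000−10000 = 18000; 28000−17000 = 11000; 28000−21000 = 7000; 28000−25000 = 3000.
Aggregate gap = £80,000.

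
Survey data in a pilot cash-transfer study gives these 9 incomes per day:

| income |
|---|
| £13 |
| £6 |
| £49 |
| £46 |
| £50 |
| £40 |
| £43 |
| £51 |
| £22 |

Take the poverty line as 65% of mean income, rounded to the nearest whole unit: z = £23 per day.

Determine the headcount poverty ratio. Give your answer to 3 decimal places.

0.333

3 of the 9 households have income below £23.
H = 3/9 = 0.333.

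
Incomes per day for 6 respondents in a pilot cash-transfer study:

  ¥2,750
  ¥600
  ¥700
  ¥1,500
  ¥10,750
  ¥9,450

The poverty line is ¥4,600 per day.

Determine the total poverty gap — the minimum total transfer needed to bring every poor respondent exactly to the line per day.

Below z: ¥600, ¥700, ¥1,500, ¥2,750 (q = 4 of N = 6).
Individual gaps: 4600−600 = 4000; 4600−700 = 3900; 4600−1500 = 3100; 4600−2750 = 1850.
Aggregate gap = ¥12,850.

¥12,850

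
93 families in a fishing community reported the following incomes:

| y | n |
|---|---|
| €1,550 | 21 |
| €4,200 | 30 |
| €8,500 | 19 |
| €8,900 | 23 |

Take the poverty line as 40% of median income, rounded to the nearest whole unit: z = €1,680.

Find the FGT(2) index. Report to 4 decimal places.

0.0014

Below z: 21×€1,550 (q = 21 of N = 93).
Normalized shortfalls: (1680−1550)/1680 = 0.0774 (×21).
Squared: 0.0060 (×21).
Sum = 0.125744; P₂ = 0.125744 / 93 = 0.0014.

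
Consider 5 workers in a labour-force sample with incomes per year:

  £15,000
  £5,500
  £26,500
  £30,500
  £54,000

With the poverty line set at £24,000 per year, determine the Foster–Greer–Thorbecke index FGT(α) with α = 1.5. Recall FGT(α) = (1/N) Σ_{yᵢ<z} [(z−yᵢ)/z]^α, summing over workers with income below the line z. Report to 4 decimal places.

Below z: £5,500, £15,000 (q = 2 of N = 5).
Normalized shortfalls: (24000−5500)/24000 = 0.7708; (24000−15000)/24000 = 0.3750.
Raised to α = 1.5: 0.67677; 0.22964.
Sum = 0.906409; FGT(1.5) = 0.906409 / 5 = 0.1813.

0.1813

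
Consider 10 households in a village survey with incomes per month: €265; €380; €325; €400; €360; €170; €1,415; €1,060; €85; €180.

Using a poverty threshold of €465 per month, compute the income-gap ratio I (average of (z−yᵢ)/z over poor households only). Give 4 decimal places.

0.4180

Below the line: €85, €170, €180, €265, €325, €360, €380, €400 (q = 8 of N = 10).
Relative gaps: 0.8172, 0.6344, 0.6129, 0.4301, 0.3011, 0.2258, 0.1828, 0.1398; sum = 3.344086.
The income-gap ratio divides by q (the poor only): 3.344086 / 8 = 0.4180.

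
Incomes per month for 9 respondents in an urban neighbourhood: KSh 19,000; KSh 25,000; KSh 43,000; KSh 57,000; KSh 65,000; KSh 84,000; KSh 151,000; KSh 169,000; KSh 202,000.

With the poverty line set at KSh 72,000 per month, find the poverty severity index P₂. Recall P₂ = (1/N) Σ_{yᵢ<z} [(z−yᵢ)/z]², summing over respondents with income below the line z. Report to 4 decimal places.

0.1315

Below z: KSh 19,000, KSh 25,000, KSh 43,000, KSh 57,000, KSh 65,000 (q = 5 of N = 9).
Relative gaps: (72000−19000)/72000 = 0.7361; (72000−25000)/72000 = 0.6528; (72000−43000)/72000 = 0.4028; (72000−57000)/72000 = 0.2083; (72000−65000)/72000 = 0.0972.
Squared: 0.5419; 0.4261; 0.1622; 0.0434; 0.0095.
Sum = 1.183063; P₂ = 1.183063 / 9 = 0.1315.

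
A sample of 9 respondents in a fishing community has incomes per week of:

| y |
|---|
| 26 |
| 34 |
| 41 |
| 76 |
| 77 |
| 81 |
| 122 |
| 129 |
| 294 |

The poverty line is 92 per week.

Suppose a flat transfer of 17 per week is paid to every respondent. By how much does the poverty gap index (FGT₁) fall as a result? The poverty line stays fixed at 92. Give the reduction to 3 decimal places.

0.112

Before: below the line — 26, 34, 41, 76, 77, 81; poverty gap index (FGT₁) = 0.26208.
After the 17 transfer: below the line — 43, 51, 58; poverty gap index (FGT₁) = 0.14976.
Reduction = 0.26208 − 0.14976 = 0.112.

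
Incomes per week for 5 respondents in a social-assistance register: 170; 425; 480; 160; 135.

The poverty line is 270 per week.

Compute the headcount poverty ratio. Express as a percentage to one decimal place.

3 of the 5 respondents have income below 270.
H = 3/5 = 60.0%.

60.0%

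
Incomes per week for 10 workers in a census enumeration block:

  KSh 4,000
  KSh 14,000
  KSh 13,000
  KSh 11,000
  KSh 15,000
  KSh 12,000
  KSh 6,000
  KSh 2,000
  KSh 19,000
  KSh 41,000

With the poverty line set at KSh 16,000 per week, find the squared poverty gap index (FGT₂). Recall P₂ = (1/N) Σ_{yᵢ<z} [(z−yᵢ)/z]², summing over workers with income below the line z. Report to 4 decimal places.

Incomes under z: KSh 2,000, KSh 4,000, KSh 6,000, KSh 11,000, KSh 12,000, KSh 13,000, KSh 14,000, KSh 15,000 (q = 8 of N = 10).
Shortfall ratios: (16000−2000)/16000 = 0.8750; (16000−4000)/16000 = 0.7500; (16000−6000)/16000 = 0.6250; (16000−11000)/16000 = 0.3125; (16000−12000)/16000 = 0.2500; (16000−13000)/16000 = 0.1875; (16000−14000)/16000 = 0.1250; (16000−15000)/16000 = 0.0625.
Squared: 0.7656; 0.5625; 0.3906; 0.0977; 0.0625; 0.0352; 0.0156; 0.0039.
Sum = 1.933594; P₂ = 1.933594 / 10 = 0.1934.

0.1934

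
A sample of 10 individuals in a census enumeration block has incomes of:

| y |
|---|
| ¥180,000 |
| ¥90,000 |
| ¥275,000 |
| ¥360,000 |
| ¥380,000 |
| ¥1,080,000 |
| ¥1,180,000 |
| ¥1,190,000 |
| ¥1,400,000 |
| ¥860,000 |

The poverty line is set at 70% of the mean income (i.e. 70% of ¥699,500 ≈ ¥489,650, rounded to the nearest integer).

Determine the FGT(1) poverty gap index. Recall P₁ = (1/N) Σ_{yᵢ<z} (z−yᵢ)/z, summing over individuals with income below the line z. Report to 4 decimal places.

Poor units: ¥90,000, ¥180,000, ¥275,000, ¥360,000, ¥380,000 (q = 5 of N = 10).
Relative gaps: (489650−90000)/489650 = 0.8162; (489650−180000)/489650 = 0.6324; (489650−275000)/489650 = 0.4384; (489650−360000)/489650 = 0.2648; (489650−380000)/489650 = 0.2239.
Sum of shortfalls = 2.375677; P₁ averages over all N: 2.375677 / 10 = 0.2376.

0.2376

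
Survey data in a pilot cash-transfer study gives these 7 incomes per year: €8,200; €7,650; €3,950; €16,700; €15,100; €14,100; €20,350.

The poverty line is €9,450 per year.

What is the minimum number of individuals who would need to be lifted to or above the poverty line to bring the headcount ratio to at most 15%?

2

3 of the 7 individuals are poor, so H = 3/7 = 0.429.
A headcount ratio of at most 15% allows at most ⌊0.15 × 7⌋ = 1 poor individuals.
So at least 3 − 1 = 2 must be lifted.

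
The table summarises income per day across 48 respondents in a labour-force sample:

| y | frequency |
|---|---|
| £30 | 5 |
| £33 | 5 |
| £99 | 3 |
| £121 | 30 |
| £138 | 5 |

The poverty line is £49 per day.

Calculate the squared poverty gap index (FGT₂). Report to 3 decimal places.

Below z: 5×£30, 5×£33 (q = 10 of N = 48).
Relative gaps: (49−30)/49 = 0.3878 (×5); (49−33)/49 = 0.3265 (×5).
Squared: 0.1504 (×5); 0.1066 (×5).
Sum = 1.284881; P₂ = 1.284881 / 48 = 0.027.

0.027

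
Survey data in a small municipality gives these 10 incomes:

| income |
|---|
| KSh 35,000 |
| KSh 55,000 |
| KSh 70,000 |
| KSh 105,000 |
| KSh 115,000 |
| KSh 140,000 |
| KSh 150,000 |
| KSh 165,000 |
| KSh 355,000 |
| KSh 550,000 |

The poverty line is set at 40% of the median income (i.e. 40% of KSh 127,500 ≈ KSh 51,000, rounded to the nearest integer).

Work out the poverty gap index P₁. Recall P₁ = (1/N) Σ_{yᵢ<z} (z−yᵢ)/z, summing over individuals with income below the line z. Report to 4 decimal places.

0.0314

Incomes under z: KSh 35,000 (q = 1 of N = 10).
Normalized shortfalls: (51000−35000)/51000 = 0.3137.
Sum of shortfalls = 0.313725; P₁ averages over all N: 0.313725 / 10 = 0.0314.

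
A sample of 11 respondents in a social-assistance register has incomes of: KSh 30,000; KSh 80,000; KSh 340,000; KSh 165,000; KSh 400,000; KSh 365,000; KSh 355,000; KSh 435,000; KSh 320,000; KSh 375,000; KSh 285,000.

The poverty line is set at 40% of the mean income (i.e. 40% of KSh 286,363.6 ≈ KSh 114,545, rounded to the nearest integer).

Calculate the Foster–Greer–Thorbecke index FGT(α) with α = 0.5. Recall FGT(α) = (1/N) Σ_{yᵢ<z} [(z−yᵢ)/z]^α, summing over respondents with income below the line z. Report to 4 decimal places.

0.1280

Incomes under z: KSh 30,000, KSh 80,000 (q = 2 of N = 11).
Normalized shortfalls: (114545−30000)/114545 = 0.7381; (114545−80000)/114545 = 0.3016.
Raised to α = 0.5: 0.85912; 0.54917.
Sum = 1.408291; FGT(0.5) = 1.408291 / 11 = 0.1280.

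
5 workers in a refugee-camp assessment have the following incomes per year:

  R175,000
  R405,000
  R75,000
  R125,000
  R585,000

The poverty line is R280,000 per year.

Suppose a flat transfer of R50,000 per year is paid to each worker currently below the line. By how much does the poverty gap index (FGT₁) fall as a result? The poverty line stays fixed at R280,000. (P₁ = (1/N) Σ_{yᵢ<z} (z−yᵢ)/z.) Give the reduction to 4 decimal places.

0.1071

Before: below the line — R75,000, R125,000, R175,000; poverty gap index (FGT₁) = 0.332143.
After the R50,000 transfer: below the line — R125,000, R175,000, R225,000; poverty gap index (FGT₁) = 0.225000.
Reduction = 0.332143 − 0.225000 = 0.1071.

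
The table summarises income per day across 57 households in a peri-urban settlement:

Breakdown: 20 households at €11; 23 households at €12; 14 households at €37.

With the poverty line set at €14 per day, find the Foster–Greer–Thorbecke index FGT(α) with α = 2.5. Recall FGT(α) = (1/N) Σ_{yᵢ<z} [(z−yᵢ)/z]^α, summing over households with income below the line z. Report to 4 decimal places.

Below the line: 20×€11, 23×€12 (q = 43 of N = 57).
Shortfall ratios: (14−11)/14 = 0.2143 (×20); (14−12)/14 = 0.1429 (×23).
Raised to α = 2.5: 0.02126 (×20); 0.00771 (×23).
Sum = 0.602533; FGT(2.5) = 0.602533 / 57 = 0.0106.

0.0106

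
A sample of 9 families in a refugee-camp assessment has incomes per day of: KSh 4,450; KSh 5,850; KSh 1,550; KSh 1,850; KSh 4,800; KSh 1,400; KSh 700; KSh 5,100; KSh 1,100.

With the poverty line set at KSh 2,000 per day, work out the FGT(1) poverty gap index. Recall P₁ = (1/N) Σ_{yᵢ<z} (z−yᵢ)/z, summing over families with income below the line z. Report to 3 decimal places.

Incomes under z: KSh 700, KSh 1,100, KSh 1,400, KSh 1,550, KSh 1,850 (q = 5 of N = 9).
Normalized shortfalls: (2000−700)/2000 = 0.6500; (2000−1100)/2000 = 0.4500; (2000−1400)/2000 = 0.3000; (2000−1550)/2000 = 0.2250; (2000−1850)/2000 = 0.0750.
Σ = 1.700000. Dividing by the full population N = 9 gives P₁ = 0.189.

0.189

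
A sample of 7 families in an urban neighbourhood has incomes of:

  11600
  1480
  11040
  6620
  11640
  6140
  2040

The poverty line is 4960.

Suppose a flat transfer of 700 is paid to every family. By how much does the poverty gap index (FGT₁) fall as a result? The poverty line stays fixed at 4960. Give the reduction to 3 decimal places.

Before: below the line — 1480, 2040; poverty gap index (FGT₁) = 0.18433.
After the 700 transfer: below the line — 2180, 2740; poverty gap index (FGT₁) = 0.14401.
Reduction = 0.18433 − 0.14401 = 0.040.

0.040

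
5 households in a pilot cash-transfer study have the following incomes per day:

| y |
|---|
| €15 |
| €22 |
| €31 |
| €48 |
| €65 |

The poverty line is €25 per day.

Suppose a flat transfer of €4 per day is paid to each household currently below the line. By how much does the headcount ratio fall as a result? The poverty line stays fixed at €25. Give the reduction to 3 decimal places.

0.200

Before: below the line — €15, €22; headcount ratio = 0.40000.
After the €4 transfer: below the line — €19; headcount ratio = 0.20000.
Reduction = 0.40000 − 0.20000 = 0.200.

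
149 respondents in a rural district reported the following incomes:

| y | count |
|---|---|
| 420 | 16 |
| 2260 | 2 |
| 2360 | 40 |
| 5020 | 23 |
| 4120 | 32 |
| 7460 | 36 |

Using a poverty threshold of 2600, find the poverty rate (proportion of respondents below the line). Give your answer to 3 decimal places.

58 of the 149 respondents have income below 2600.
H = 58/149 = 0.389.

0.389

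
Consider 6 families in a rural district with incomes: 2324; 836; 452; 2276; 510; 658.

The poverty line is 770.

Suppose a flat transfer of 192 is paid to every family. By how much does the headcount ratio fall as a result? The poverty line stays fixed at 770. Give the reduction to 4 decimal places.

0.1667

Before: below the line — 452, 510, 658; headcount ratio = 0.500000.
After the 192 transfer: below the line — 644, 702; headcount ratio = 0.333333.
Reduction = 0.500000 − 0.333333 = 0.1667.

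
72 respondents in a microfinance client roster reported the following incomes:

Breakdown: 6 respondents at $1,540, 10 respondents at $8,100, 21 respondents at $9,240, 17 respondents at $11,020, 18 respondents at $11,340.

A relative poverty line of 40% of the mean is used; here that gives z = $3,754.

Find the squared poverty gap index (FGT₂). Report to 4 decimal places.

Poor units: 6×$1,540 (q = 6 of N = 72).
Shortfall ratios: (3754−1540)/3754 = 0.5898 (×6).
Squared: 0.3478 (×6).
Sum = 2.086978; P₂ = 2.086978 / 72 = 0.0290.

0.0290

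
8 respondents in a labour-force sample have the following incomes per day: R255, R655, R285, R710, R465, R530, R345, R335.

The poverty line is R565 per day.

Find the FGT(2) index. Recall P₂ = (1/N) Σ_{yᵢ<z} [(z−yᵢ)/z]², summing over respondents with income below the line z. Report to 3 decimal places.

0.112

Incomes under z: R255, R285, R335, R345, R465, R530 (q = 6 of N = 8).
Shortfall ratios: (565−255)/565 = 0.5487; (565−285)/565 = 0.4956; (565−335)/565 = 0.4071; (565−345)/565 = 0.3894; (565−465)/565 = 0.1770; (565−530)/565 = 0.0619.
Squared: 0.3010; 0.2456; 0.1657; 0.1516; 0.0313; 0.0038.
Sum = 0.899131; P₂ = 0.899131 / 8 = 0.112.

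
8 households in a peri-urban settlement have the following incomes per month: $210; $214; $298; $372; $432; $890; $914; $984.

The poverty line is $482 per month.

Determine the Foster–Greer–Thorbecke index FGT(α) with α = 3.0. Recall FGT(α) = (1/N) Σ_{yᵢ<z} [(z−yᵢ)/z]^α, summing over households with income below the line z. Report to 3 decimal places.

0.053

Incomes under z: $210, $214, $298, $372, $432 (q = 5 of N = 8).
Normalized shortfalls: (482−210)/482 = 0.5643; (482−214)/482 = 0.5560; (482−298)/482 = 0.3817; (482−372)/482 = 0.2282; (482−432)/482 = 0.1037.
Raised to α = 3.0: 0.17971; 0.17190; 0.05563; 0.01189; 0.00112.
Sum = 0.420235; FGT(3.0) = 0.420235 / 8 = 0.053.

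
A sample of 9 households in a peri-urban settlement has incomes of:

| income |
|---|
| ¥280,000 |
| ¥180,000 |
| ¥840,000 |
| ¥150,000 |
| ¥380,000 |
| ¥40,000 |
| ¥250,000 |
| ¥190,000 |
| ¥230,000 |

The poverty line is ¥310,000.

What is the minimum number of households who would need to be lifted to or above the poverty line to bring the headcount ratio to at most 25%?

5

7 of the 9 households are poor, so H = 7/9 = 0.778.
A headcount ratio of at most 25% allows at most ⌊0.25 × 9⌋ = 2 poor households.
So at least 7 − 2 = 5 must be lifted.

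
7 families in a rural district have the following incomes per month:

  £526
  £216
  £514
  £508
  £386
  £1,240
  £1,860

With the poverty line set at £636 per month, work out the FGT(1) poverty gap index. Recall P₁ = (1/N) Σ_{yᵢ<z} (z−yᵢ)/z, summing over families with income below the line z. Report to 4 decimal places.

Below z: £216, £386, £508, £514, £526 (q = 5 of N = 7).
Gap ratios (z−y)/z: (636−216)/636 = 0.6604; (636−386)/636 = 0.3931; (636−508)/636 = 0.2013; (636−514)/636 = 0.1918; (636−526)/636 = 0.1730.
Σ = 1.619497. Dividing by the full population N = 7 gives P₁ = 0.2314.

0.2314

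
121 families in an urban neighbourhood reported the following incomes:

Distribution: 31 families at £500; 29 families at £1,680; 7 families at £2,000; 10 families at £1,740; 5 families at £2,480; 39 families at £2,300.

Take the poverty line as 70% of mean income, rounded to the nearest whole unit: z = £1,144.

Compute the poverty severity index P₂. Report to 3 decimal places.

Below the line: 31×£500 (q = 31 of N = 121).
Gap ratios (z−y)/z: (1144−500)/1144 = 0.5629 (×31).
Squared: 0.3169 (×31).
Sum = 9.823842; P₂ = 9.823842 / 121 = 0.081.

0.081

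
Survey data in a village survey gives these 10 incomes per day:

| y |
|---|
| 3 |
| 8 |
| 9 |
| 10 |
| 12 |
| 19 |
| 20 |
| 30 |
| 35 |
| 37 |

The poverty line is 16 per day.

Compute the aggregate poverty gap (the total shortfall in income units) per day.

Incomes under z: 3, 8, 9, 10, 12 (q = 5 of N = 10).
Individual gaps: 16−3 = 13; 16−8 = 8; 16−9 = 7; 16−10 = 6; 16−12 = 4.
Aggregate gap = 38.

38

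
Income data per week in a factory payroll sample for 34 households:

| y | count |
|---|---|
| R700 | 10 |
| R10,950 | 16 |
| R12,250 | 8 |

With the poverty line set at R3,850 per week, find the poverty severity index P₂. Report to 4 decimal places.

Incomes under z: 10×R700 (q = 10 of N = 34).
Gap ratios (z−y)/z: (3850−700)/3850 = 0.8182 (×10).
Squared: 0.6694 (×10).
Sum = 6.694215; P₂ = 6.694215 / 34 = 0.1969.

0.1969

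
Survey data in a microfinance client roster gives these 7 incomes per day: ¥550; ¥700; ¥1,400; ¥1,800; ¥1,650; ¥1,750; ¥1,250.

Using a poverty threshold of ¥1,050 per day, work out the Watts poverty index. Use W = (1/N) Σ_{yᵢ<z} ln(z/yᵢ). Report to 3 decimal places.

Poor units: ¥550, ¥700 (q = 2 of N = 7).
Log gaps: ln(1050/550) = 0.6466; ln(1050/700) = 0.4055.
W = 1.052092 / 7 = 0.150.

0.150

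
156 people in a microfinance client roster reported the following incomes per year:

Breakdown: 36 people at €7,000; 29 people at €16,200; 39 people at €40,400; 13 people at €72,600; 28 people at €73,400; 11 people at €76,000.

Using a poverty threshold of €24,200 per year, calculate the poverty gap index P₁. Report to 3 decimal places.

0.225

Incomes under z: 36×€7,000, 29×€16,200 (q = 65 of N = 156).
Gap ratios (z−y)/z: (24200−7000)/24200 = 0.7107 (×36); (24200−16200)/24200 = 0.3306 (×29).
Sum of shortfalls = 35.173554; P₁ averages over all N: 35.173554 / 156 = 0.225.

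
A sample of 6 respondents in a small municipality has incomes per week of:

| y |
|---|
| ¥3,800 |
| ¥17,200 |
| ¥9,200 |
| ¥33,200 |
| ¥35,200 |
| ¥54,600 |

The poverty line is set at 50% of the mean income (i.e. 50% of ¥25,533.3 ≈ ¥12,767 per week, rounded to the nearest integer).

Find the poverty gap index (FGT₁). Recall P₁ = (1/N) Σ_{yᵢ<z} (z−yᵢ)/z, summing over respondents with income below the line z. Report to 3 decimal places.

0.164

Below the line: ¥3,800, ¥9,200 (q = 2 of N = 6).
Gap ratios (z−y)/z: (12767−3800)/12767 = 0.7024; (12767−9200)/12767 = 0.2794.
Σ = 0.981750. Dividing by the full population N = 6 gives P₁ = 0.164.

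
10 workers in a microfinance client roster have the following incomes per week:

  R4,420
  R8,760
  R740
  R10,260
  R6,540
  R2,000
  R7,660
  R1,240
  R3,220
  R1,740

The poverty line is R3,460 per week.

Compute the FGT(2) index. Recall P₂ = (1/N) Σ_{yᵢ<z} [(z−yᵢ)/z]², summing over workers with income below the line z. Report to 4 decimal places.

0.1460

Below the line: R740, R1,240, R1,740, R2,000, R3,220 (q = 5 of N = 10).
Shortfall ratios: (3460−740)/3460 = 0.7861; (3460−1240)/3460 = 0.6416; (3460−1740)/3460 = 0.4971; (3460−2000)/3460 = 0.4220; (3460−3220)/3460 = 0.0694.
Squared: 0.6180; 0.4117; 0.2471; 0.1781; 0.0048.
Sum = 1.459655; P₂ = 1.459655 / 10 = 0.1460.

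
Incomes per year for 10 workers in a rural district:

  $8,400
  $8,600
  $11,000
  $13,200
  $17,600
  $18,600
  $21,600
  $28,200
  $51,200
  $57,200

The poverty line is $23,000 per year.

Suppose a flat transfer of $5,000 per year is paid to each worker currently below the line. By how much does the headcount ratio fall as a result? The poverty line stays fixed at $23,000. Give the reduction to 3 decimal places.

Before: below the line — $8,400, $8,600, $11,000, $13,200, $17,600, $18,600, $21,600; headcount ratio = 0.70000.
After the $5,000 transfer: below the line — $13,400, $13,600, $16,000, $18,200, $22,600; headcount ratio = 0.50000.
Reduction = 0.70000 − 0.50000 = 0.200.

0.200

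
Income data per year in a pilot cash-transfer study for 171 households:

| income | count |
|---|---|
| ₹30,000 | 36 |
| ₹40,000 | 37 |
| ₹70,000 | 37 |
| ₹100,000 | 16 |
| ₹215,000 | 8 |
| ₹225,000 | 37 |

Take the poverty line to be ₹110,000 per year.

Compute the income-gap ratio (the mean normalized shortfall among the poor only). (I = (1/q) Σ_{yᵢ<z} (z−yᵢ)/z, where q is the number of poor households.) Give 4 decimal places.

0.5130

Poor units: 36×₹30,000, 37×₹40,000, 37×₹70,000, 16×₹100,000 (q = 126 of N = 171).
Relative gaps: 0.7273 (×36), 0.6364 (×37), 0.3636 (×37), 0.0909 (×16); sum = 64.636364.
I averages over the q = 126 poor units only: 64.636364 / 126 = 0.5130.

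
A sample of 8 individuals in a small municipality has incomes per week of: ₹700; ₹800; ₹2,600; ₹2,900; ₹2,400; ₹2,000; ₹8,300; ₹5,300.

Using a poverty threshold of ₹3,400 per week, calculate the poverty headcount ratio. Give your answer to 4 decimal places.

0.7500

6 of the 8 individuals have income below ₹3,400.
H = 6/8 = 0.7500.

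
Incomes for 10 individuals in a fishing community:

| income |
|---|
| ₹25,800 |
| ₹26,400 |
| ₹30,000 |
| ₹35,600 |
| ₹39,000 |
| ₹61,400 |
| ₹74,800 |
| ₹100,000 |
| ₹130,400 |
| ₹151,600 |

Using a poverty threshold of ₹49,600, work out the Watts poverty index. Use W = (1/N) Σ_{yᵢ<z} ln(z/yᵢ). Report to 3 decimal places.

0.236

Incomes under z: ₹25,800, ₹26,400, ₹30,000, ₹35,600, ₹39,000 (q = 5 of N = 10).
Log shortfalls: ln(49600/25800) = 0.6536; ln(49600/26400) = 0.6306; ln(49600/30000) = 0.5028; ln(49600/35600) = 0.3316; ln(49600/39000) = 0.2404.
W = 2.359111 / 10 = 0.236.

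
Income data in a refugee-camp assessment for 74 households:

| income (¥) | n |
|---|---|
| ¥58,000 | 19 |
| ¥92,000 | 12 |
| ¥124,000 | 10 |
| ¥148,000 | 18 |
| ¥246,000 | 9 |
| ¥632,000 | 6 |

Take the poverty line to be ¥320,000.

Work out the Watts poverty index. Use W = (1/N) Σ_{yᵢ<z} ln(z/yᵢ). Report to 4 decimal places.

Incomes under z: 19×¥58,000, 12×¥92,000, 10×¥124,000, 18×¥148,000, 9×¥246,000 (q = 68 of N = 74).
Log gaps: ln(320000/58000) = 1.7079 (×19); ln(320000/92000) = 1.2465 (×12); ln(320000/124000) = 0.9480 (×10); ln(320000/148000) = 0.7711 (×18); ln(320000/246000) = 0.2630 (×9).
W = 73.135327 / 74 = 0.9883.

0.9883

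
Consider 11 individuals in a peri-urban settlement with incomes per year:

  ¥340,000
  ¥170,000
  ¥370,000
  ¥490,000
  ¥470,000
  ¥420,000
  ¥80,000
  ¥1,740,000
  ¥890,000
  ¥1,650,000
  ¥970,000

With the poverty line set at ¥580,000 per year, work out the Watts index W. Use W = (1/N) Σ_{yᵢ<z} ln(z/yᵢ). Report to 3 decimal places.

Below z: ¥80,000, ¥170,000, ¥340,000, ¥370,000, ¥420,000, ¥470,000, ¥490,000 (q = 7 of N = 11).
Log gaps: ln(580000/80000) = 1.9810; ln(580000/170000) = 1.2272; ln(580000/340000) = 0.5341; ln(580000/370000) = 0.4495; ln(580000/420000) = 0.3228; ln(580000/470000) = 0.2103; ln(580000/490000) = 0.1686.
W = 4.893530 / 11 = 0.445.

0.445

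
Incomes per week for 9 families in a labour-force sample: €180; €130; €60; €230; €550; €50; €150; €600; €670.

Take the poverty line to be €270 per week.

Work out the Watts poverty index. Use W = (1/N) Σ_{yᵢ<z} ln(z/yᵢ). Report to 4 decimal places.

Incomes under z: €50, €60, €130, €150, €180, €230 (q = 6 of N = 9).
ln(z/y) terms: ln(270/50) = 1.6864; ln(270/60) = 1.5041; ln(270/130) = 0.7309; ln(270/150) = 0.5878; ln(270/180) = 0.4055; ln(270/230) = 0.1603.
W = 5.074958 / 9 = 0.5639.

0.5639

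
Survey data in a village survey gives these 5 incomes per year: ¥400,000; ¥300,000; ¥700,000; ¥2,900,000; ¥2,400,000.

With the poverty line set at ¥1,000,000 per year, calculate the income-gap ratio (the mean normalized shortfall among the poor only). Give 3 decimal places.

Incomes under z: ¥300,000, ¥400,000, ¥700,000 (q = 3 of N = 5).
Shortfall ratios (z−y)/z: 0.7000, 0.6000, 0.3000; sum = 1.600000.
The income-gap ratio divides by q (the poor only): 1.600000 / 3 = 0.533.

0.533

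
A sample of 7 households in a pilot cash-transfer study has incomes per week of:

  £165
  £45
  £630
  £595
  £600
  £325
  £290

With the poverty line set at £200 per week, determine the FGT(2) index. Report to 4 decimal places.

Below z: £45, £165 (q = 2 of N = 7).
Shortfall ratios: (200−45)/200 = 0.7750; (200−165)/200 = 0.1750.
Squared: 0.6006; 0.0306.
Sum = 0.631250; P₂ = 0.631250 / 7 = 0.0902.

0.0902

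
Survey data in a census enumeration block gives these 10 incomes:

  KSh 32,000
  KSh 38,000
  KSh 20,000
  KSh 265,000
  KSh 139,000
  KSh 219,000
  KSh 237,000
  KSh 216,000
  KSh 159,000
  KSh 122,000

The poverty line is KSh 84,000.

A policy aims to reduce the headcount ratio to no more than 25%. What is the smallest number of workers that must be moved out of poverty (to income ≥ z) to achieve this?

Currently q = 3 of N = 10 are below the line (H = 0.300).
A headcount ratio of at most 25% allows at most ⌊0.25 × 10⌋ = 2 poor workers.
So at least 3 − 2 = 1 must be lifted.

1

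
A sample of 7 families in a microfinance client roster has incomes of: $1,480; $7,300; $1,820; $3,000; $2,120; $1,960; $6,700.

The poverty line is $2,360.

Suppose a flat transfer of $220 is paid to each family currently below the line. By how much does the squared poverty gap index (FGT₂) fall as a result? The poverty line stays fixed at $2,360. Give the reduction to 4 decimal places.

0.0183

Before: below the line — $1,480, $1,820, $1,960, $2,120; squared poverty gap index (FGT₂) = 0.032924.
After the $220 transfer: below the line — $1,700, $2,040, $2,180, $2,340; squared poverty gap index (FGT₂) = 0.014641.
Reduction = 0.032924 − 0.014641 = 0.0183.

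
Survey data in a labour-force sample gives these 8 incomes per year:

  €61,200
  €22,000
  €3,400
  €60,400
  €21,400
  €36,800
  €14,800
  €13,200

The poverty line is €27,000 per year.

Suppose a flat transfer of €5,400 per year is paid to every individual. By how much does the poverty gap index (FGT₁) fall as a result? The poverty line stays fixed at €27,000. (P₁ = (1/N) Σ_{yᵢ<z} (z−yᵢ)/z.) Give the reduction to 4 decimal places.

0.1231

Before: below the line — €3,400, €13,200, €14,800, €21,400, €22,000; poverty gap index (FGT₁) = 0.278704.
After the €5,400 transfer: below the line — €8,800, €18,600, €20,200, €26,800; poverty gap index (FGT₁) = 0.155556.
Reduction = 0.278704 − 0.155556 = 0.1231.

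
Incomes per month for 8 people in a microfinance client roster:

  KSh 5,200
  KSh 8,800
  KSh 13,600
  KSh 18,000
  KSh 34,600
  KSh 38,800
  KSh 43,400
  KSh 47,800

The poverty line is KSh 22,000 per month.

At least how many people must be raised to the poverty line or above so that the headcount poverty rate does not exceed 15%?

3

4 of the 8 people are poor, so H = 4/8 = 0.500.
A headcount ratio of at most 15% allows at most ⌊0.15 × 8⌋ = 1 poor people.
So at least 4 − 1 = 3 must be lifted.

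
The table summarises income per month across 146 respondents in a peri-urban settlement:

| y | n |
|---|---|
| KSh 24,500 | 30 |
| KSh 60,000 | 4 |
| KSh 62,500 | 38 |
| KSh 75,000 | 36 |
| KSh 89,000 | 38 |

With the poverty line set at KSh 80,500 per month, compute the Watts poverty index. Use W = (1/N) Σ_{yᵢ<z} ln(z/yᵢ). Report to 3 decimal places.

Incomes under z: 30×KSh 24,500, 4×KSh 60,000, 38×KSh 62,500, 36×KSh 75,000 (q = 108 of N = 146).
Log shortfalls: ln(80500/24500) = 1.1896 (×30); ln(80500/60000) = 0.2939 (×4); ln(80500/62500) = 0.2531 (×38); ln(80500/75000) = 0.0708 (×36).
W = 49.028303 / 146 = 0.336.

0.336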